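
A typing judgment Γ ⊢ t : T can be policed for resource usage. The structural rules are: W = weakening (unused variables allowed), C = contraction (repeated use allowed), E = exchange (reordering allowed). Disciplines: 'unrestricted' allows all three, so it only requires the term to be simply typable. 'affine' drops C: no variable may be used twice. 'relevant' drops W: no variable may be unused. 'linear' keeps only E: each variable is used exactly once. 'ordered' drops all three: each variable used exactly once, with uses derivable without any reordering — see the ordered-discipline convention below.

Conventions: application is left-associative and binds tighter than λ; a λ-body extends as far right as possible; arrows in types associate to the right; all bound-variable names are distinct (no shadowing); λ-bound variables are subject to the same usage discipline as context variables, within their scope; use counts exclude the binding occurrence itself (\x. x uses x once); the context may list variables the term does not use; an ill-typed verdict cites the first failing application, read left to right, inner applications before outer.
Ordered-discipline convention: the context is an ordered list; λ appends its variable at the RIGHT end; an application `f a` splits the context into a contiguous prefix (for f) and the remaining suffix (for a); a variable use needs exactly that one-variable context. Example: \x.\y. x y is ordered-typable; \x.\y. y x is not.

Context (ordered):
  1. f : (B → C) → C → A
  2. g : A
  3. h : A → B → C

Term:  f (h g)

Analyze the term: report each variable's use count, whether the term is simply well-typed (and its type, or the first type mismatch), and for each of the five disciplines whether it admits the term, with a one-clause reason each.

variable uses: f: 1, g: 1, h: 1
order of uses: f, h, g
typing: the term checks, with type C → A
ordered: ✗ — use order f, h, g needs exchange
linear: ✓ — each of f, g, h used exactly once
affine: ✓ — at most one use each (f, g, h)
relevant: ✓ — every one of f, g, h appears
unrestricted: ✓ — type-checks (C → A) and nothing is barred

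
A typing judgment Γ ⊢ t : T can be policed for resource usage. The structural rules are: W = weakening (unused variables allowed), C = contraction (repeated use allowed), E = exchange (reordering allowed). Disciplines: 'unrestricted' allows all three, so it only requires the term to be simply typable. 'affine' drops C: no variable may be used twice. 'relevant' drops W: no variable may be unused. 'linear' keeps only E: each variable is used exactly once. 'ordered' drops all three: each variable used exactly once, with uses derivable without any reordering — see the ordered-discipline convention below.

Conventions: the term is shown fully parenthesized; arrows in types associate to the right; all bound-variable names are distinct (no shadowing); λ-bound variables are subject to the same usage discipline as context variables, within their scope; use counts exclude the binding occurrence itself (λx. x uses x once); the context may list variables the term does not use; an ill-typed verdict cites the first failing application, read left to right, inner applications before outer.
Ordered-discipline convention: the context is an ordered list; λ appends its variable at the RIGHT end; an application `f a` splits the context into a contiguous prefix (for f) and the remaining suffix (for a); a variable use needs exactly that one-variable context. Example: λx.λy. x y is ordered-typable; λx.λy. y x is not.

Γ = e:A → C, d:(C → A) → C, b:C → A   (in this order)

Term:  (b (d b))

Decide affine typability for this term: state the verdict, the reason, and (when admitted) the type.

no — repeated use of b ×2
counts: e: 0, d: 1, b: 2
order of uses: b, d, b
typing: well-typed — term : A
across the five disciplines: ordered ✗; linear ✗; affine ✗; relevant ✗; unrestricted ✓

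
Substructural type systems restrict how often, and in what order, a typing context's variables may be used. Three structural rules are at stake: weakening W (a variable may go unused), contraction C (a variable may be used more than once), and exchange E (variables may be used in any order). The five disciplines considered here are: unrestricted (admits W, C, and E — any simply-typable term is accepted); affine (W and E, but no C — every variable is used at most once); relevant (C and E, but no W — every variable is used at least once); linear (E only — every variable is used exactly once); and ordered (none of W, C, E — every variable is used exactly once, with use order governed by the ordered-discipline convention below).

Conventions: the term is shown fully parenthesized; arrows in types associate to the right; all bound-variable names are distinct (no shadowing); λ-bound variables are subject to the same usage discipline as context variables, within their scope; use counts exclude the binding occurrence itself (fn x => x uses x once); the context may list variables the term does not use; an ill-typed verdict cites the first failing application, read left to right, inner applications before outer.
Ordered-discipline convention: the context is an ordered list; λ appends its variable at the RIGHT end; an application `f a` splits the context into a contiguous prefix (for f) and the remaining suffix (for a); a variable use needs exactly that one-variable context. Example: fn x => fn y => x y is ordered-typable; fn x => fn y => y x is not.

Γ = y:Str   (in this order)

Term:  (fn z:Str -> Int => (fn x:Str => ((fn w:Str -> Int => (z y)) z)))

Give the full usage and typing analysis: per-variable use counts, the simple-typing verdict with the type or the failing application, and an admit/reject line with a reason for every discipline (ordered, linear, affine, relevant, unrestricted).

variable uses: y: 1×; z (bound): 2×; x (bound): 0×; w (bound): 0×
order of uses: z, y, z
typing: the term checks, with type (Str -> Int) -> Str -> Int
ordered: ✗ — needs contraction — z ×2; x, w left unused
linear: ✗ — needs contraction — z ×2; x, w left unused
affine: ✗ — needs contraction — z ×2
relevant: ✗ — x, w left unused
unrestricted: ✓ — well-typed at (Str -> Int) -> Str -> Int; no restrictions here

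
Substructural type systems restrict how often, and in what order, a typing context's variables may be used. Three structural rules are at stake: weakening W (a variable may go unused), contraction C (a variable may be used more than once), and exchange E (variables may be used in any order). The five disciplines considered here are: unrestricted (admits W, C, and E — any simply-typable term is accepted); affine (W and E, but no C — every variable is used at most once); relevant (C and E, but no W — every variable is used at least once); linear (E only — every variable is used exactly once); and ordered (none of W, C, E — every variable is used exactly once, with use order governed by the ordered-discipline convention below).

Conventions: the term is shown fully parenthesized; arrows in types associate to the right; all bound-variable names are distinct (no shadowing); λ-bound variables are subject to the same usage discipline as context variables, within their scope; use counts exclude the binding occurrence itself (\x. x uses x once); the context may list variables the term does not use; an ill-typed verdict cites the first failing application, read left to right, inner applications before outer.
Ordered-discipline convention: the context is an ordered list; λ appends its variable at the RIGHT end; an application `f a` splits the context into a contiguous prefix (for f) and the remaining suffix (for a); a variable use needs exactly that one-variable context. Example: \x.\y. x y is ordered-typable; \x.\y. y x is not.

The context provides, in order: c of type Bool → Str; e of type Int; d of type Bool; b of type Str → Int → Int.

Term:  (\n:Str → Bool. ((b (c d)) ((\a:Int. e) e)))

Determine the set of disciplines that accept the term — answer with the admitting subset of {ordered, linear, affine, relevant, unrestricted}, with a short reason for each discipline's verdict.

accepted by: unrestricted
counts: c ×1; e ×2; d ×1; b ×1; n (λ-bound) ×0; a (λ-bound) ×0
use order (left to right): b, c, d, e, e
typing: well-typed — term : (Str → Bool) → Int
ordered: ✗, uses contraction: e ×2; n, a never used (weakening)
linear: ✗, uses contraction: e ×2; n, a never used (weakening)
affine: ✗, uses contraction: e ×2
relevant: ✗, n, a never used (weakening)
unrestricted: ✓, typability at (Str → Bool) → Int is all that's needed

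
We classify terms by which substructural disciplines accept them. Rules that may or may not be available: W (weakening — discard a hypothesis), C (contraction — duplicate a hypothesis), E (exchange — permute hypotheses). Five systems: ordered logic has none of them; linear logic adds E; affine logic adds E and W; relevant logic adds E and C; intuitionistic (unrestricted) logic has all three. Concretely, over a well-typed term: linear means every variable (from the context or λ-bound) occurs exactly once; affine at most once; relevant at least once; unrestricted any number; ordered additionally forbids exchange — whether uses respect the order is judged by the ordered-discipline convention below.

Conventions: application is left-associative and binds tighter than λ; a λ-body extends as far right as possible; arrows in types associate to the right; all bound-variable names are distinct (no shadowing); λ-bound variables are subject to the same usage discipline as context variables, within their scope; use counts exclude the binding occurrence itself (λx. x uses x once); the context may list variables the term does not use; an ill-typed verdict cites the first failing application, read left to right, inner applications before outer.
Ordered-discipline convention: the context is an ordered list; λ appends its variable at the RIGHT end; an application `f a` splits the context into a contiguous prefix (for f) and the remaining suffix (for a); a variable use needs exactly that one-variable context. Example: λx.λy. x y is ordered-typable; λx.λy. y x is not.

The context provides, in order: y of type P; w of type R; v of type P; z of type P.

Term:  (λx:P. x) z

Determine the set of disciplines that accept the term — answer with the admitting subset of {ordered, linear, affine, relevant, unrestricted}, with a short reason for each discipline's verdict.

admitted in: affine, unrestricted
use counts: y=0, w=0, v=0, z=1, x (bound)=1
use order (left to right): x, z
typing: the term checks, with type P
ordered: ✗, unused: y, w, v — weakening required
linear: ✗, unused: y, w, v — weakening required
affine: ✓, y, w, v, z, x: no repeats, contraction unneeded
relevant: ✗, unused: y, w, v — weakening required
unrestricted: ✓, type-checks (P) and nothing is barred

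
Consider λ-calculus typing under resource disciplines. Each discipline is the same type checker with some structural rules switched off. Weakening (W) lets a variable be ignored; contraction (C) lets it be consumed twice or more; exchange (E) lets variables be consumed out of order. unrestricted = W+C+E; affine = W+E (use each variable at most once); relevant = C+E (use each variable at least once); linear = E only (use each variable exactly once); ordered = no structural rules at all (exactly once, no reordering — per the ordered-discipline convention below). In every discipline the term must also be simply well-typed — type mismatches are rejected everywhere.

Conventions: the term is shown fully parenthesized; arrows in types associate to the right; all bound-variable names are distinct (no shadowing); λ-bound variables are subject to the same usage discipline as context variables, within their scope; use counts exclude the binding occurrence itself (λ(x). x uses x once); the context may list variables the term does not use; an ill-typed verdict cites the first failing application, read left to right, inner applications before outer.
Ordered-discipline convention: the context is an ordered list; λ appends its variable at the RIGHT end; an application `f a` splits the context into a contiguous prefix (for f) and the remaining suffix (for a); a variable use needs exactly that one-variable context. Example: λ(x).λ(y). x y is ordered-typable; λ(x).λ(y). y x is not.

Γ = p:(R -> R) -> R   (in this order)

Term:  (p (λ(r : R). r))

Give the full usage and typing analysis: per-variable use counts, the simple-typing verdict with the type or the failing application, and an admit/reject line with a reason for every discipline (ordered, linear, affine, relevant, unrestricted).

use counts: p=1, r (bound)=1
order of uses: p, r
typing: well-typed — term : R
ordered: ✓ — one use each (p, r); ordered split holds
linear: ✓ — p, r: one use apiece
affine: ✓ — none of p, r used more than once
relevant: ✓ — p, r: all used, weakening unneeded
unrestricted: ✓ — well-typed at R; no restrictions here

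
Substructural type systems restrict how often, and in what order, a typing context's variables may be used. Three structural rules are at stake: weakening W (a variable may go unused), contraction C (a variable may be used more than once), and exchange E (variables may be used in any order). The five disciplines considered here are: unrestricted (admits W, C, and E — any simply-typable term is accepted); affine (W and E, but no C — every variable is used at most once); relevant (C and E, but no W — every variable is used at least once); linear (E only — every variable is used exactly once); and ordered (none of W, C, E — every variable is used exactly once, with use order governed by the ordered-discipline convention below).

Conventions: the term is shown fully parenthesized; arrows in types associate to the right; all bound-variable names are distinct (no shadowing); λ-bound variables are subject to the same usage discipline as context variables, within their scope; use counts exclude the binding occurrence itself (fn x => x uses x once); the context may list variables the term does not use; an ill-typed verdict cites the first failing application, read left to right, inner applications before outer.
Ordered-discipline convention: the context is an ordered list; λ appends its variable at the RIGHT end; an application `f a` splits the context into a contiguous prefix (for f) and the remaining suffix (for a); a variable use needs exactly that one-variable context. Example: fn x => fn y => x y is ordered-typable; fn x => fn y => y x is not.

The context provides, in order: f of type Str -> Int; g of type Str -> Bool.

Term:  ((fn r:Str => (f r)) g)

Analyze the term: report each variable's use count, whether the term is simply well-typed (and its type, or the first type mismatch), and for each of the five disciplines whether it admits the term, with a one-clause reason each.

usage: f=1, g=1, r (λ-bound)=1
order of uses: f, r, g
typing: ill-typed: a function awaiting Str gets Str -> Bool
ordered: ✗, fails simple typing
linear: ✗, a type mismatch blocks all five
affine: ✗, the type mismatch rejects it
relevant: ✗, not simply typable
unrestricted: ✗, fails simple typing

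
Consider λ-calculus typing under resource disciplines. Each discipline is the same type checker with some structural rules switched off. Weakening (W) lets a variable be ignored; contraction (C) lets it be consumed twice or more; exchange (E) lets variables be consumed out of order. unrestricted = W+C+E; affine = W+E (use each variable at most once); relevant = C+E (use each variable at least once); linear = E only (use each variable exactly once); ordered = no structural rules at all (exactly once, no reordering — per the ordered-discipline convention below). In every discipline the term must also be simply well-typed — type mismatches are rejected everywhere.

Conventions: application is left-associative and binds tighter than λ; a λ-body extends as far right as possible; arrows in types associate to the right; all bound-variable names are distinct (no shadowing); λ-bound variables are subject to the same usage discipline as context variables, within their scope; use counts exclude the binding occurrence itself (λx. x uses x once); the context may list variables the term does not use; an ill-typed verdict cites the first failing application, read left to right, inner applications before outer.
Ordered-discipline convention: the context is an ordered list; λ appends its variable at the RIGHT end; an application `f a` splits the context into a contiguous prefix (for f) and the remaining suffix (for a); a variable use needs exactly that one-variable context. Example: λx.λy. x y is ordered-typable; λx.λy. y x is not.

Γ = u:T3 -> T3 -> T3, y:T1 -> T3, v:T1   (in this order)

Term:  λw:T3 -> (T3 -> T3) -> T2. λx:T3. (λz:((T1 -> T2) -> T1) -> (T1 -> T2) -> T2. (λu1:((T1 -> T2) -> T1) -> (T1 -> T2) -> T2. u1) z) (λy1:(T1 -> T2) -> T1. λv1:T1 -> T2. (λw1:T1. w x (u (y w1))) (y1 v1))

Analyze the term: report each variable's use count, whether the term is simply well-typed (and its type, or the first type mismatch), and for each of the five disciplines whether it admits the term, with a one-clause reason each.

usage: u ×1; y ×1; v ×0; w (bound) ×1; x (bound) ×1; z (bound) ×1; u1 (bound) ×1; y1 (bound) ×1; v1 (bound) ×1; w1 (bound) ×1
left-to-right use order: u1, z, w, x, u, y, w1, y1, v1
typing: well-typed at (T3 -> (T3 -> T3) -> T2) -> T3 -> ((T1 -> T2) -> T1) -> (T1 -> T2) -> T2
ordered: ✗, v left unused
linear: ✗, v left unused
affine: ✓, at most one use each (u, y, v, w, x, z, u1, y1, v1, w1)
relevant: ✗, v left unused
unrestricted: ✓, type-checks ((T3 -> (T3 -> T3) -> T2) -> T3 -> ((T1 -> T2) -> T1) -> (T1 -> T2) -> T2) and nothing is barred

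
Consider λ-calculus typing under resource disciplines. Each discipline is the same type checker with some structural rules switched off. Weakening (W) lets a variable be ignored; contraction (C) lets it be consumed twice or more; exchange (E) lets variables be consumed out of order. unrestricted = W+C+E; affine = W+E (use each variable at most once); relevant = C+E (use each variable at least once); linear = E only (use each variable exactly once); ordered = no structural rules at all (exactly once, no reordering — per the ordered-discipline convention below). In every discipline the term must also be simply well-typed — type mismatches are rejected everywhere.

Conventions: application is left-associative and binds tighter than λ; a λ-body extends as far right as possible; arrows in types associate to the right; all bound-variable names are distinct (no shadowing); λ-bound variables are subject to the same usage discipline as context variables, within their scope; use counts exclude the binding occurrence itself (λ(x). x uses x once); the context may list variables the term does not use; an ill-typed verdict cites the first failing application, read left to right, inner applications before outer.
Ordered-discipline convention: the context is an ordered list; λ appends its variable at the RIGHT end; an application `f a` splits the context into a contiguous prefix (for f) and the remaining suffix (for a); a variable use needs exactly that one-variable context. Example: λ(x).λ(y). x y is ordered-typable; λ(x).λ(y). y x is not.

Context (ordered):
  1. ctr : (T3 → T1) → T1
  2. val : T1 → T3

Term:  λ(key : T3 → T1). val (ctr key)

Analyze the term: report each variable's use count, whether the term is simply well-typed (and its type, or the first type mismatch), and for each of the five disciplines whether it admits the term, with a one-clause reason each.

variable uses: ctr: 1, val: 1, key (bound): 1
order of uses: val, ctr, key
typing: well-typed — term : (T3 → T1) → T3
ordered: ✗ — no contiguous prefix/suffix split fits val, ctr, key
linear: ✓ — each of ctr, val, key used exactly once
affine: ✓ — ctr, val, key: no repeats, contraction unneeded
relevant: ✓ — ctr, val, key: all used, weakening unneeded
unrestricted: ✓ — typability at (T3 → T1) → T3 is all that's needed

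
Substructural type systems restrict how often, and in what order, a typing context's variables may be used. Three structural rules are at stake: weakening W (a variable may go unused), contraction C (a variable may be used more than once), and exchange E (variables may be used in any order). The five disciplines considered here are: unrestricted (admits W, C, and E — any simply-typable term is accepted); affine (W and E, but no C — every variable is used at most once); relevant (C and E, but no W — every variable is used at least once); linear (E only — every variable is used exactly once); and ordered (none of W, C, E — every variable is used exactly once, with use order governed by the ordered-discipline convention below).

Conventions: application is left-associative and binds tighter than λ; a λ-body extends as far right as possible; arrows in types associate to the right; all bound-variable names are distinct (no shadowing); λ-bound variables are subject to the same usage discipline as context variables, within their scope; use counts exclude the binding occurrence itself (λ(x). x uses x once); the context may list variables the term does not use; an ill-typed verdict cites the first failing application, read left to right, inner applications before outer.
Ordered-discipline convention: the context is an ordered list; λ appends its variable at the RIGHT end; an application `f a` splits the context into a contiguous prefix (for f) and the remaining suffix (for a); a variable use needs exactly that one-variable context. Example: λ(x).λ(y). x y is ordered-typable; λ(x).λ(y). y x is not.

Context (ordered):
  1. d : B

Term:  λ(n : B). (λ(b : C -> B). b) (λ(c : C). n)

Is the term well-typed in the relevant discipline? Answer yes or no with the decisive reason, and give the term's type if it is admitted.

no — needs weakening: d, c unused
counts: d=0, n (λ-bound)=1, b (λ-bound)=1, c (λ-bound)=0
order of uses: b, n
typing: well-typed — term : B -> C -> B
all disciplines: ordered ✗ | linear ✗ | affine ✓ | relevant ✗ | unrestricted ✓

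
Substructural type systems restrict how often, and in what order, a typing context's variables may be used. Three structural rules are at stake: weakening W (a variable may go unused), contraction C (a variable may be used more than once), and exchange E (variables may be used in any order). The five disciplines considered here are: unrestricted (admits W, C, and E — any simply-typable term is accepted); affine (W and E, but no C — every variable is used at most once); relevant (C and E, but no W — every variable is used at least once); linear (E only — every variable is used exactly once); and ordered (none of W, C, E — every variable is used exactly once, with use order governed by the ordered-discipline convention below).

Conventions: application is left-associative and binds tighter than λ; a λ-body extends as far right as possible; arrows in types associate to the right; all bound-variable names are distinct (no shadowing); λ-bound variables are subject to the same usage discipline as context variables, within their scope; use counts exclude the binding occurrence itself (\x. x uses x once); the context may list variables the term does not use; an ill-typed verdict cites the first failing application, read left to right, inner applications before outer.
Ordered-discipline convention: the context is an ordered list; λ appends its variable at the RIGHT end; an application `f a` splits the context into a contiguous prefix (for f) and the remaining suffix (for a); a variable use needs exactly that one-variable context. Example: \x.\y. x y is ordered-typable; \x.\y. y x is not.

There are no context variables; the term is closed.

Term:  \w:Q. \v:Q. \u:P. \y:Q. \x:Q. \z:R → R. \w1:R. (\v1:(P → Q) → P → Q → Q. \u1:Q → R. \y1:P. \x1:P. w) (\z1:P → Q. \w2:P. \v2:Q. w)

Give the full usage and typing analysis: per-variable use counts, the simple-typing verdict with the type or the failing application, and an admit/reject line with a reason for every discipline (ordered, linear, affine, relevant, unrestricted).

variable uses: w (bound): 2×; v (bound): 0×; u (bound): 0×; y (bound): 0×; x (bound): 0×; z (bound): 0×; w1 (bound): 0×; v1 (bound): 0×; u1 (bound): 0×; y1 (bound): 0×; x1 (bound): 0×; z1 (bound): 0×; w2 (bound): 0×; v2 (bound): 0×
uses in reading order: w, w
typing: the term checks, with type Q → Q → P → Q → Q → (R → R) → R → (Q → R) → P → P → Q
ordered: ✗ — repeated use of w ×2; unused: v, u, y, x, z, w1, v1, u1, y1, x1, z1, w2, v2 — weakening required
linear: ✗ — repeated use of w ×2; unused: v, u, y, x, z, w1, v1, u1, y1, x1, z1, w2, v2 — weakening required
affine: ✗ — repeated use of w ×2
relevant: ✗ — unused: v, u, y, x, z, w1, v1, u1, y1, x1, z1, w2, v2 — weakening required
unrestricted: ✓ — typability at Q → Q → P → Q → Q → (R → R) → R → (Q → R) → P → P → Q is all that's needed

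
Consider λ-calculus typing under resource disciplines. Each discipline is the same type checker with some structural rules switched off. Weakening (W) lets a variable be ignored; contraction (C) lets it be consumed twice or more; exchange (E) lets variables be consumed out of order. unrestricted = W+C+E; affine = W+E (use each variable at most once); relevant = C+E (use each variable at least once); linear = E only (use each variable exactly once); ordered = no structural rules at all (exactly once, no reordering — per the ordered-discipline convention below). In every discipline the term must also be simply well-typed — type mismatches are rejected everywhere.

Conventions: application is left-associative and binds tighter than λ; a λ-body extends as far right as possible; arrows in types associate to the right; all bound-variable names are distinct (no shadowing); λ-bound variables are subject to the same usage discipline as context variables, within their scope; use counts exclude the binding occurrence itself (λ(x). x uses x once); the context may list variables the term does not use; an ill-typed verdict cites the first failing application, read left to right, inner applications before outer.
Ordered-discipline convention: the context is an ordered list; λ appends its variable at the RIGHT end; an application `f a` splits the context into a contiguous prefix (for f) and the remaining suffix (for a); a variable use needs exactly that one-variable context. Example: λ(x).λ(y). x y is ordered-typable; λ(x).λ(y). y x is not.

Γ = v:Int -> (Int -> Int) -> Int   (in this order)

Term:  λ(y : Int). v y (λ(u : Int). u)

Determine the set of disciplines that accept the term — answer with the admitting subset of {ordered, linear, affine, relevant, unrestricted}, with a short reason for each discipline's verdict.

admitting disciplines: ordered, linear, affine, relevant, unrestricted
use counts: v: 1×, y (bound): 1×, u (bound): 1×
order of uses: v, y, u
typing: well-typed — term : Int -> Int
ordered ✓ (v, y, u once each; derivable with no W/C/E)
linear ✓ (exactly-once usage across v, y, u)
affine ✓ (v, y, u: no repeats, contraction unneeded)
relevant ✓ (every one of v, y, u appears)
unrestricted ✓ (well-typed at Int -> Int; no restrictions here)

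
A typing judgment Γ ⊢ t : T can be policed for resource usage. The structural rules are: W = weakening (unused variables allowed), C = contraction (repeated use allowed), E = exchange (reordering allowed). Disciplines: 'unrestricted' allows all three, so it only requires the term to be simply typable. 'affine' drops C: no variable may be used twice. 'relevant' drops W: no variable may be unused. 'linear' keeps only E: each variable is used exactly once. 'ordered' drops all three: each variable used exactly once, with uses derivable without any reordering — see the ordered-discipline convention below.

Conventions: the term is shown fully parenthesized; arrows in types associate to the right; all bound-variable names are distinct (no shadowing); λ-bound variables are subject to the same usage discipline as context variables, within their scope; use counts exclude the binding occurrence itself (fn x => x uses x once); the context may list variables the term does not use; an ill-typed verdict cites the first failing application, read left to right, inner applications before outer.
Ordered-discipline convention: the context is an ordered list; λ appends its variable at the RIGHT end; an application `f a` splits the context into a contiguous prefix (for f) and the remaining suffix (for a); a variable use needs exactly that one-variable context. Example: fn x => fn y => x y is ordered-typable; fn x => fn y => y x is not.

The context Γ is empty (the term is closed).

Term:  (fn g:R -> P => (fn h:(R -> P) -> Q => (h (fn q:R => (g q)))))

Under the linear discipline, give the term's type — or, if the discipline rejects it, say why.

term : (R -> P) -> ((R -> P) -> Q) -> Q
counts: g [bound] ×1, h [bound] ×1, q [bound] ×1
order of uses: h, g, q
typing: the term checks, with type (R -> P) -> ((R -> P) -> Q) -> Q
all disciplines: ordered ✗ · linear ✓ · affine ✓ · relevant ✓ · unrestricted ✓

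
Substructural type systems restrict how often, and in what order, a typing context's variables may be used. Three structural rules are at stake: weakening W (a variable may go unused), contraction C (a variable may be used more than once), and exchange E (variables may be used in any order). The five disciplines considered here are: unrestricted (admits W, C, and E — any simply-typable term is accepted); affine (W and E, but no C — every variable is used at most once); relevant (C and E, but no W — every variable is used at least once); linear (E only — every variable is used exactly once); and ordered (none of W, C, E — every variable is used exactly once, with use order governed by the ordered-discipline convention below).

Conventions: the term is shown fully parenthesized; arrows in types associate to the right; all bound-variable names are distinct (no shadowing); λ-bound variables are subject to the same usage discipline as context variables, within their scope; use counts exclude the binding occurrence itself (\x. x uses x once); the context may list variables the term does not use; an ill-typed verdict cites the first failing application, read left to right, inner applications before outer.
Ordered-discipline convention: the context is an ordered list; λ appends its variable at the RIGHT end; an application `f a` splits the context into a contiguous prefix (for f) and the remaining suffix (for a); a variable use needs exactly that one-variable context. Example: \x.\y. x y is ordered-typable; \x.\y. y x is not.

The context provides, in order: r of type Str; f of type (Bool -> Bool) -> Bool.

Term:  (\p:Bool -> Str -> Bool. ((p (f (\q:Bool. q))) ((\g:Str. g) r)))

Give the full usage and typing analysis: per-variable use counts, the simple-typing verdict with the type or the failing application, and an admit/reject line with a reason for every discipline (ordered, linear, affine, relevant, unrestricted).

variable uses: r: 1×; f: 1×; p (bound): 1×; q (bound): 1×; g (bound): 1×
left-to-right use order: p, f, q, g, r
typing: well-typed — term : (Bool -> Str -> Bool) -> Bool
ordered: ✗ — use order p, f, q, g, r needs exchange
linear: ✓ — each of r, f, p, q, g used exactly once
affine: ✓ — none of r, f, p, q, g used more than once
relevant: ✓ — r, f, p, q, g: all used, weakening unneeded
unrestricted: ✓ — well-typed at (Bool -> Str -> Bool) -> Bool; no restrictions here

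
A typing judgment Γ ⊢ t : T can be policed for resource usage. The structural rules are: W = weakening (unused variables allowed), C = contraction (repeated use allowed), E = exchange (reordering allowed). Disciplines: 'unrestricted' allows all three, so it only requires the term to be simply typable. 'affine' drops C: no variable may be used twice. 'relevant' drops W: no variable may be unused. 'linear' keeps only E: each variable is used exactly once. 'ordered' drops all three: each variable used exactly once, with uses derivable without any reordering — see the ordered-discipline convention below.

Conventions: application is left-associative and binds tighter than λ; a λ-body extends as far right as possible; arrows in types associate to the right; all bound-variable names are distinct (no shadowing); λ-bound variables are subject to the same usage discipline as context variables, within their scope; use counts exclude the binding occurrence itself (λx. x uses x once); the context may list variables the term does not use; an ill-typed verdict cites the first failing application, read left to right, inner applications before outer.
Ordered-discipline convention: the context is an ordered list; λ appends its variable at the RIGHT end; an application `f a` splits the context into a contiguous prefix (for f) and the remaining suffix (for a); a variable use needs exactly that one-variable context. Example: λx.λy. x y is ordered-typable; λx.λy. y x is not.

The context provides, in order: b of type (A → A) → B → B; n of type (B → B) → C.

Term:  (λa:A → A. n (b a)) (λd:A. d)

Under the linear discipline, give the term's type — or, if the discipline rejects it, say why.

term : C
usage: b=1; n=1; a (bound)=1; d (bound)=1
left-to-right use order: n, b, a, d
typing: well-typed — term : C
across the five disciplines: ordered ✗ | linear ✓ | affine ✓ | relevant ✓ | unrestricted ✓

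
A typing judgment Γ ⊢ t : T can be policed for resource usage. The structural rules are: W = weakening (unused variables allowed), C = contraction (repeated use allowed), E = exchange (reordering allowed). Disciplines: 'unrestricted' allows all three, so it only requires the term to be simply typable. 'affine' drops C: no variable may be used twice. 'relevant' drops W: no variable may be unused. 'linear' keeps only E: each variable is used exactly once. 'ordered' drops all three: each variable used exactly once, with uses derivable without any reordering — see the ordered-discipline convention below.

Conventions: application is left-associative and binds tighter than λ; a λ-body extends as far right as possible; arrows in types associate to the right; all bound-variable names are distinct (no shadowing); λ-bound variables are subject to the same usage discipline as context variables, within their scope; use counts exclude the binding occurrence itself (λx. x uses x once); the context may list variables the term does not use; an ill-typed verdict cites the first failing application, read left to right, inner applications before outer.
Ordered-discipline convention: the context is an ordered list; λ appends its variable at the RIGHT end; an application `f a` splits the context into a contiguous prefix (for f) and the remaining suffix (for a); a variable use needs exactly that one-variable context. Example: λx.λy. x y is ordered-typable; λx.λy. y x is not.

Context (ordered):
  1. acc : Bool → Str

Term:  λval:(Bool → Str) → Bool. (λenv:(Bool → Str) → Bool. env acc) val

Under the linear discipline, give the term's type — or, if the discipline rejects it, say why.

term : ((Bool → Str) → Bool) → Bool
use counts: acc ×1; val (bound) ×1; env (bound) ×1
use order (left to right): env, acc, val
typing: well-typed — term : ((Bool → Str) → Bool) → Bool
summary: ordered ✗, linear ✓, affine ✓, relevant ✓, unrestricted ✓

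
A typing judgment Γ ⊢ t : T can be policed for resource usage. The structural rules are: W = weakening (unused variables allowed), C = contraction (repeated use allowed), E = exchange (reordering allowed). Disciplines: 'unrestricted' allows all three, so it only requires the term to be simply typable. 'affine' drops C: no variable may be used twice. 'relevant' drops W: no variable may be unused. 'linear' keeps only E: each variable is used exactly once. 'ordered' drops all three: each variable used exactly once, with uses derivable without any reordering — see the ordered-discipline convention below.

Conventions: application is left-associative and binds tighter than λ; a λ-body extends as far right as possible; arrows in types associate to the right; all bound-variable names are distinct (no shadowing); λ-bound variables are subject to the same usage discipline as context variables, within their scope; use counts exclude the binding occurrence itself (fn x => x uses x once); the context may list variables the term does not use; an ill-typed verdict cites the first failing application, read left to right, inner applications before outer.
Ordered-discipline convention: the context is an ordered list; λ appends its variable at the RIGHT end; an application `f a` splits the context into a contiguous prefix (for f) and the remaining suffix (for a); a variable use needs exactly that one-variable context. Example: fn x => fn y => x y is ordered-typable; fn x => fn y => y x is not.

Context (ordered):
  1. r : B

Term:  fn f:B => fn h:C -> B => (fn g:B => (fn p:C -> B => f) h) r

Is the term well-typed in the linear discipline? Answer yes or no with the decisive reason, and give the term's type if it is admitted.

no — unused: g, p — weakening required
usage: r ×1, f (λ-bound) ×1, h (λ-bound) ×1, g (λ-bound) ×0, p (λ-bound) ×0
use order (left to right): f, h, r
typing: ✓ — B -> (C -> B) -> B
all disciplines: ordered ✗ · linear ✗ · affine ✓ · relevant ✗ · unrestricted ✓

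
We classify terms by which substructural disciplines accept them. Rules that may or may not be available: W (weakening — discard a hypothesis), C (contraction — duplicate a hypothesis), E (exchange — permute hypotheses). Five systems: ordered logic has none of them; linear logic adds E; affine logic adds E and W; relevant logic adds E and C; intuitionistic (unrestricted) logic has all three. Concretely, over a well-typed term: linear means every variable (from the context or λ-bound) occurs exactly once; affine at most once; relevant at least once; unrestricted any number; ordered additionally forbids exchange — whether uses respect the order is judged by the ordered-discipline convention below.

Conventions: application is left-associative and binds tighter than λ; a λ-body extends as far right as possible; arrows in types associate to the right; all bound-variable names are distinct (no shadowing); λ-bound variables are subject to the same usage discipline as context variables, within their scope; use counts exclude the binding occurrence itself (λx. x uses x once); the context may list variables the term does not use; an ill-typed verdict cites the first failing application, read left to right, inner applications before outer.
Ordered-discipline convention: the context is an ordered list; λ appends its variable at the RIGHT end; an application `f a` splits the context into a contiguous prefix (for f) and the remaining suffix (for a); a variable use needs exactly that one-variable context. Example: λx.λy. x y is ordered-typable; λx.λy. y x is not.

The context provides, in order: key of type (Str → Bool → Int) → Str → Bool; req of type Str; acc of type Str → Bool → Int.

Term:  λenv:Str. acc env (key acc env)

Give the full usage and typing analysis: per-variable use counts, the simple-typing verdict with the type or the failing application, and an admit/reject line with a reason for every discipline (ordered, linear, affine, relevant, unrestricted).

usage: key ×1, req ×0, acc ×2, env (bound) ×2
uses in reading order: acc, env, key, acc, env
typing: well-typed at Str → Int
ordered: ✗, acc ×2, env ×2 used more than once (contraction); req left unused
linear: ✗, acc ×2, env ×2 used more than once (contraction); req left unused
affine: ✗, acc ×2, env ×2 used more than once (contraction)
relevant: ✗, req left unused
unrestricted: ✓, well-typed at Str → Int; no restrictions here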